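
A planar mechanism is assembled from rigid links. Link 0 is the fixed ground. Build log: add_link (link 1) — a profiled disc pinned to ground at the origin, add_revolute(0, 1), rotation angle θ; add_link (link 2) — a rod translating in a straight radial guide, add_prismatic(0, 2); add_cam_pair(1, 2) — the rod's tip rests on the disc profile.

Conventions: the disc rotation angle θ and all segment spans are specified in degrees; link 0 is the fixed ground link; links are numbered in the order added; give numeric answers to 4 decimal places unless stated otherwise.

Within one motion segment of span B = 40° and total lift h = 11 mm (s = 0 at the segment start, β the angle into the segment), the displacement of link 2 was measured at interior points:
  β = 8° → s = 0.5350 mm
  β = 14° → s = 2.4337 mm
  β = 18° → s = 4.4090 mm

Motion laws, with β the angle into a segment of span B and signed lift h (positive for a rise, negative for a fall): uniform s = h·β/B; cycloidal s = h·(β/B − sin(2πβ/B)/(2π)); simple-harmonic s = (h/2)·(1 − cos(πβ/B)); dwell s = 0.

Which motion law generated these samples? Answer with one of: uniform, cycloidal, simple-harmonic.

candidates at β/B = r: uniform s = h·r (linear in β); cycloidal s = h·(r − sin(2πr)/(2π)); simple-harmonic s = (h/2)(1 − cos(πr))
β=8°: printed 0.5350 | uniform 2.2000, cycloidal 0.5350, simple-harmonic 1.0504
β=14°: printed 2.4337 | uniform 3.8500, cycloidal 2.4337, simple-harmonic 3.0031
β=18°: printed 4.4090 | uniform 4.9500, cycloidal 4.4090, simple-harmonic 4.6396
only one law matches every sample → cycloidal

cycloidal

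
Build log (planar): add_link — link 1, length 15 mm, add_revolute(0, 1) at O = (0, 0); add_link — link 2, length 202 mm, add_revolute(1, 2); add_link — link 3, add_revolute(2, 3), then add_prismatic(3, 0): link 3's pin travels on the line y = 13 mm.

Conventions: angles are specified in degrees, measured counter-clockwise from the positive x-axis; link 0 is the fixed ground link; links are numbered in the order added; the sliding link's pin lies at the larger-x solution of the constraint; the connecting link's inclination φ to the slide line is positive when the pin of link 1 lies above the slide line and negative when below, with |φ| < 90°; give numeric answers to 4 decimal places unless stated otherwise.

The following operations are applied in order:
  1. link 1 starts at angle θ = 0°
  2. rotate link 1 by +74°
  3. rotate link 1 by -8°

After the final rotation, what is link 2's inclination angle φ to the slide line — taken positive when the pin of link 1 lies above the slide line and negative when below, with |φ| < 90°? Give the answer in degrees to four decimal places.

geometry: r = 15 mm, L = 202 mm, e = 13 mm; θ starts at 0°
rotate link 1 by +74°: θ ← 0° +74° = 74°
rotate link 1 by -8°: θ ← 74° -8° = 66°
h = r sin θ − e = 13.703182 − 13 = 0.703182
sin φ = h / L = 0.703182 / 202 = 0.00348110
φ = arcsin(0.00348110) = 0.199453°

0.1995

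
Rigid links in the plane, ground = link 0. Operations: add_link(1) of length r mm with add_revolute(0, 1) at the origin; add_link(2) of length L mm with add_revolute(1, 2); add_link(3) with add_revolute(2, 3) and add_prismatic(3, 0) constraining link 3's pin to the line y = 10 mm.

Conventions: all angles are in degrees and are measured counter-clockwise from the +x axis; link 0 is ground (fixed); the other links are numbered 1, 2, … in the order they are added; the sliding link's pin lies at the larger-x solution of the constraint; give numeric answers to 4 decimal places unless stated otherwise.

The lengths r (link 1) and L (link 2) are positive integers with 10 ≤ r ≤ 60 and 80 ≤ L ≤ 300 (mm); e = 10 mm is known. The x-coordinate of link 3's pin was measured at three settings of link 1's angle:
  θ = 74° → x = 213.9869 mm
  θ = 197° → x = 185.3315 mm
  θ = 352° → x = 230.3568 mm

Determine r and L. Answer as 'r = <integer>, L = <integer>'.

constraint per measurement: (x − r cos θ)² + (r sin θ − e)² = L²
subtracting the θ₁ and θ₂ equations cancels the r² and L² terms:
r = (x₁² − x₂²) / (2[(x₁cos θ₁ + e sin θ₁) − (x₂cos θ₂ + e sin θ₂)]) = 23.0000 → r = 23
L² = (x₁ − r cos θ₁)² + (r sin θ₁ − e)² = 43264.0050 → L = 208.0000 → L = 208
check at θ₃=352°: x = 230.3568 (printed 230.3568) ✓

r = 23, L = 208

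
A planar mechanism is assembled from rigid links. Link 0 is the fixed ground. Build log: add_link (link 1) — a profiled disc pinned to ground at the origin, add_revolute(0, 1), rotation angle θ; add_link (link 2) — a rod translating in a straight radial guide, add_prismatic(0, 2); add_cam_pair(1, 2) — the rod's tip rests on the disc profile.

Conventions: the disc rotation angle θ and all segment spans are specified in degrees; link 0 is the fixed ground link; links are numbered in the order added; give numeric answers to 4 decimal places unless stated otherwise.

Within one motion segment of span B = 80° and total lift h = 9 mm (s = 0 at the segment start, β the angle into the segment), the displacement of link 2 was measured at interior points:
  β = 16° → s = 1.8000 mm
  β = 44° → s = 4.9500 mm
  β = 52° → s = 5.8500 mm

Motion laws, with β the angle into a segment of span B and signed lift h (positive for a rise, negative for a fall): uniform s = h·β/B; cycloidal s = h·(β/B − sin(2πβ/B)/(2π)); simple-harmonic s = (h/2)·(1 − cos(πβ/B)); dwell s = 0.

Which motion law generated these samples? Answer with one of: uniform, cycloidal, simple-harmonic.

candidates at β/B = r: uniform s = h·r (linear in β); cycloidal s = h·(r − sin(2πr)/(2π)); simple-harmonic s = (h/2)(1 − cos(πr))
β=16°: printed 1.8000 | uniform 1.8000, cycloidal 0.4377, simple-harmonic 0.8594
β=44°: printed 4.9500 | uniform 4.9500, cycloidal 5.3926, simple-harmonic 5.2040
β=52°: printed 5.8500 | uniform 5.8500, cycloidal 7.0088, simple-harmonic 6.5430
only one law matches every sample → uniform

uniform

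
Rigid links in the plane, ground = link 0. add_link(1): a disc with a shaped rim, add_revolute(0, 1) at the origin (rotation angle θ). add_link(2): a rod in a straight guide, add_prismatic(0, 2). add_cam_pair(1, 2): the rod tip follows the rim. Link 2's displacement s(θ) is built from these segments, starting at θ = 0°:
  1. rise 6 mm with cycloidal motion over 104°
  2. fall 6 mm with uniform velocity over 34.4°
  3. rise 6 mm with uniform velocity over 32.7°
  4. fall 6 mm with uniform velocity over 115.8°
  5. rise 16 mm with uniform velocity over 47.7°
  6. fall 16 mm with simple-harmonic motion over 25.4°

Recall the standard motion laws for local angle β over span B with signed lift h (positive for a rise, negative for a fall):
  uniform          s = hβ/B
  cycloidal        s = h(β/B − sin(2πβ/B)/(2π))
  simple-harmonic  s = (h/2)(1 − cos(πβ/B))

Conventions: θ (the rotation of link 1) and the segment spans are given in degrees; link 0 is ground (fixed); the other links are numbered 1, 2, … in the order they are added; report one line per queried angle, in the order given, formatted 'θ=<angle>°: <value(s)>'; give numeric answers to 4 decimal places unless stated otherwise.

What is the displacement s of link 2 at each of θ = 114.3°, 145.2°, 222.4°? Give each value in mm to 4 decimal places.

segment 1 (0° to 104°, cycloidal, h = 6) is passed completely: s = 0.0000 + (6) = 6.0000
θ = 114.3° falls in segment 2 (104° to 138.4°, uniform, h = -6): β = 114.3 − 104 = 10.3°, B = 34.4°; Δs = -6·10.3/34.4 = -1.7965; s = 6.0000 − 1.7965 = 4.2035
segment 2 (104° to 138.4°, uniform, h = -6) is passed completely: s = 6.0000 + (-6) = 0.0000
θ = 145.2° falls in segment 3 (138.4° to 171.1°, uniform, h = 6): β = 145.2 − 138.4 = 6.8°, B = 32.7°; Δs = 6·6.8/32.7 = 1.2477; s = 0.0000 + 1.2477 = 1.2477
segment 3 (138.4° to 171.1°, uniform, h = 6) is passed completely: s = 0.0000 + (6) = 6.0000
θ = 222.4° falls in segment 4 (171.1° to 286.9°, uniform, h = -6): β = 222.4 − 171.1 = 51.3°, B = 115.8°; Δs = -6·51.3/115.8 = -2.6580; s = 6.0000 − 2.6580 = 3.3420

θ=114.3°: 4.2035
θ=145.2°: 1.2477
θ=222.4°: 3.3420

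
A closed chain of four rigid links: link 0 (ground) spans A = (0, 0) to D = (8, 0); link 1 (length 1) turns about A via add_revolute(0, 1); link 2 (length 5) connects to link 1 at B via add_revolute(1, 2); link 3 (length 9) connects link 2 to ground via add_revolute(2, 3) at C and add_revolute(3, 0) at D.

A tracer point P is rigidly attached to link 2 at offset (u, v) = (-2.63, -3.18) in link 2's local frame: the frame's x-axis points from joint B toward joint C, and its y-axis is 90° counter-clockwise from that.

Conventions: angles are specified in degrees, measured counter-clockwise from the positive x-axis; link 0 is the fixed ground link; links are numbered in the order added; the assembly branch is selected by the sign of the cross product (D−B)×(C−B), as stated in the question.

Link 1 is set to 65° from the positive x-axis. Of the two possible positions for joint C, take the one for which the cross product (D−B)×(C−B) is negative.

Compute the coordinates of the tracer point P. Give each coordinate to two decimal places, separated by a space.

A=(0,0), D=(8.00,0)
B = A + 1.00·(cos65°, sin65°) = (0.4226, 0.9063)
|BD| = 7.6314
circle(B,5.00) ∩ circle(D,9.00): a=0.1466, h=4.9978
  candidates: C₊=(1.1618,5.8514) cross=38.141; C₋=(-0.0253,-4.0736) cross=-38.141
  branch - wants cross < 0 → take C=(-0.0253,-4.0736) (cross=-38.141)
ex = (C−B)/|BC| = (-0.0896,-0.9960); ey = (0.9960,-0.0896)
P = B + -2.63·ex + -3.18·ey = (-2.5090,3.8106)

-2.51 3.81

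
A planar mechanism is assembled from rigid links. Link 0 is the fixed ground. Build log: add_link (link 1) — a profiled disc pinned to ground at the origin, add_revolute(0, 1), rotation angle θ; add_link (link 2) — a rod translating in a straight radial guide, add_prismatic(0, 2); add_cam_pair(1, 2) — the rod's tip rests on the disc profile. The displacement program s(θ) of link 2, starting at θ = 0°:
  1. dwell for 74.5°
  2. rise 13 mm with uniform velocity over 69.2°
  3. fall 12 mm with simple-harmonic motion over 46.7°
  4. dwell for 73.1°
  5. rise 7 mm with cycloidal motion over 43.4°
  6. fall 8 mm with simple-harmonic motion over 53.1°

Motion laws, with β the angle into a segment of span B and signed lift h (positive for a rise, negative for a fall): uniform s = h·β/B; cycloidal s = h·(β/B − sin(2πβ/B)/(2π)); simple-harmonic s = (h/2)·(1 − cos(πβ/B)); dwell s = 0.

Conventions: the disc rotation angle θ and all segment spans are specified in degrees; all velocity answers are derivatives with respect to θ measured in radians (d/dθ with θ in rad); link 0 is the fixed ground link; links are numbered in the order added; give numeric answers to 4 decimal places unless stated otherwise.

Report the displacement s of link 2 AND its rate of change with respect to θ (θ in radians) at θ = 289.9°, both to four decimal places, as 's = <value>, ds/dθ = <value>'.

seg 1 [0°–74.5°] dwell: s stays 0.0000
seg 2 [74.5°–143.7°] uniform, h=13: full span → s += 13 → s = 13.0000
seg 3 [143.7°–190.4°] simple-harmonic, h=-12: full span → s += -12 → s = 1.0000
seg 4 [190.4°–263.5°] dwell: s stays 1.0000
seg 5 [263.5°–306.9°] cycloidal, h=7: θ=289.9° here. β=26.4, B=43.4. 7·(0.6083 − sin(2π·0.6083)/(2π)) = 4.9590 → s = 5.9590
velocity in seg [263.5°–306.9°] (cycloidal), θ in radians: β = 26.4° = 0.4608 rad, B = 43.4° = 0.7575 rad; ds/dθ = (h/B)(1 − cos(2πβ/B)) = (7/0.7575)(1 − cos(2π·0.6083)) = 16.424462 mm/rad

s = 5.9590, ds/dθ = 16.4245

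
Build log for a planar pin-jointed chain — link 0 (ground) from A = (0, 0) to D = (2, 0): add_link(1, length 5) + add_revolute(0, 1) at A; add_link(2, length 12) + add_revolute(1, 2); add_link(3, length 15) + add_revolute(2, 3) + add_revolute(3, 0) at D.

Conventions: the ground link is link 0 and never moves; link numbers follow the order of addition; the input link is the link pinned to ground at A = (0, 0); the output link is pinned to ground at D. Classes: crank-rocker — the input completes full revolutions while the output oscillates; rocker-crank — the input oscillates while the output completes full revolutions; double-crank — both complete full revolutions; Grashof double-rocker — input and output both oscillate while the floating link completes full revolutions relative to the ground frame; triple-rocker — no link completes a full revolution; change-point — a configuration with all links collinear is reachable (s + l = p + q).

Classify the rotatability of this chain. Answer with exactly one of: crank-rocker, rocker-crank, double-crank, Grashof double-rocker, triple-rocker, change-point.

lengths: ground=2, input=5, coupler=12, output=15
sorted: s=2 (shortest), l=15 (longest), p+q=17
s + l = 17 vs p + q = 17
s + l = p + q → change-point (collinear configuration reachable)

change-point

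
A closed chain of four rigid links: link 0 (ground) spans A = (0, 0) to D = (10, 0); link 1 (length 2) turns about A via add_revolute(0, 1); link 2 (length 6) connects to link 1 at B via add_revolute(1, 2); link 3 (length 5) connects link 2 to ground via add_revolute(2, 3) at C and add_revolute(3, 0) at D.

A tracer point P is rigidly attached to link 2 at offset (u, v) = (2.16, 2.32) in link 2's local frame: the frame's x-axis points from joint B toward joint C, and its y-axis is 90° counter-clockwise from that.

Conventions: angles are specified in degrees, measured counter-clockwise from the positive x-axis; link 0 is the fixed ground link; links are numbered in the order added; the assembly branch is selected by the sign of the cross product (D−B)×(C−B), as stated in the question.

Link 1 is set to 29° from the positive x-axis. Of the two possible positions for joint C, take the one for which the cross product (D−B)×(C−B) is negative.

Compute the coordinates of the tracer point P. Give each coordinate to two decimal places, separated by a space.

A=(0,0), D=(10.00,0)
B = A + 2.00·(cos29°, sin29°) = (1.7492, 0.9696)
|BD| = 8.3075
circle(B,6.00) ∩ circle(D,5.00): a=4.8158, h=3.5788
  candidates: C₊=(6.9498,3.9619) cross=29.731; C₋=(6.1144,-3.1468) cross=-29.731
  branch - wants cross < 0 → take C=(6.1144,-3.1468) (cross=-29.731)
ex = (C−B)/|BC| = (0.7275,-0.6861); ey = (0.6861,0.7275)
P = B + 2.16·ex + 2.32·ey = (4.9124,1.1756)

4.91 1.18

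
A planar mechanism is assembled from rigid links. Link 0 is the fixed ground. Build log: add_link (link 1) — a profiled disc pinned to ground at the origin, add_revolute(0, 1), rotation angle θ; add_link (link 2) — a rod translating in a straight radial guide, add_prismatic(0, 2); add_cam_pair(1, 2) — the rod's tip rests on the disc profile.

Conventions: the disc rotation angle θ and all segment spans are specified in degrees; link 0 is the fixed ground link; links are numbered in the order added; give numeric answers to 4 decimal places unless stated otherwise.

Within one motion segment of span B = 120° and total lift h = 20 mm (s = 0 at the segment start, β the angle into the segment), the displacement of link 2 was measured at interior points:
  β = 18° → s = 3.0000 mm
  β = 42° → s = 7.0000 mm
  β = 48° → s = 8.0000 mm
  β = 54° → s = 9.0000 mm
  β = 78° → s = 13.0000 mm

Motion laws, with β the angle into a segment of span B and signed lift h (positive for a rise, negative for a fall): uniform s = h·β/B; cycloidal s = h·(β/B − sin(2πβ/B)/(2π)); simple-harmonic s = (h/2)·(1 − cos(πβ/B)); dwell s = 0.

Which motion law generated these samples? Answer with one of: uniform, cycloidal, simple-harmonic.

candidates at β/B = r: uniform s = h·r (linear in β); cycloidal s = h·(r − sin(2πr)/(2π)); simple-harmonic s = (h/2)(1 − cos(πr))
β=18°: printed 3.0000 | uniform 3.0000, cycloidal 0.4248, simple-harmonic 1.0899
β=42°: printed 7.0000 | uniform 7.0000, cycloidal 4.4248, simple-harmonic 5.4601
β=48°: printed 8.0000 | uniform 8.0000, cycloidal 6.1290, simple-harmonic 6.9098
β=54°: printed 9.0000 | uniform 9.0000, cycloidal 8.0164, simple-harmonic 8.4357
β=78°: printed 13.0000 | uniform 13.0000, cycloidal 15.5752, simple-harmonic 14.5399
only one law matches every sample → uniform

uniform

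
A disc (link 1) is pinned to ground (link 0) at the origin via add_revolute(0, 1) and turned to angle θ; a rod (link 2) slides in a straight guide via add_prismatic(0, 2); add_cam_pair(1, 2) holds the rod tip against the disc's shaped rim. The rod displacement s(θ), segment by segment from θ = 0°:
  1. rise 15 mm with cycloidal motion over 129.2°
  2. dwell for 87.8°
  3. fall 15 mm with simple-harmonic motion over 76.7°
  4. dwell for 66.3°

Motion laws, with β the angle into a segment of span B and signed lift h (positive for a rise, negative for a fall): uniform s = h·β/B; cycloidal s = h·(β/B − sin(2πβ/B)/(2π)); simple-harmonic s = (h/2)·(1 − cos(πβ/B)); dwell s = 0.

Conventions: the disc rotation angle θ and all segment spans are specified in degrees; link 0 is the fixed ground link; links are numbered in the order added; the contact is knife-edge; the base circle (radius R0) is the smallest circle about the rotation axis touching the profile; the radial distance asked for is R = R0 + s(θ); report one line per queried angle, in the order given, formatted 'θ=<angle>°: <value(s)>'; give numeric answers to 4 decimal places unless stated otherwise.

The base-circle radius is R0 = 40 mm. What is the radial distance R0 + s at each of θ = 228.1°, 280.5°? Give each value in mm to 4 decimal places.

segment 1 (0° to 129.2°, cycloidal, h = 15) is passed completely: s = 0.0000 + (15) = 15.0000
segment 2 (129.2° to 217°, dwell): s unchanged at 15.0000
θ = 228.1° falls in segment 3 (217° to 293.7°, simple-harmonic, h = -15): β = 228.1 − 217 = 11.1°, B = 76.7°; Δs = -15/2·(1 − cos(π·0.1447)) = -0.7619; s = 15.0000 − 0.7619 = 14.2381
θ = 280.5° falls in segment 3 (217° to 293.7°, simple-harmonic, h = -15): β = 280.5 − 217 = 63.5°, B = 76.7°; Δs = -15/2·(1 − cos(π·0.8279)) = -13.9302; s = 15.0000 − 13.9302 = 1.0698
θ=228.1°: R = R0 + s = 40 + 14.2381 = 54.2381
θ=280.5°: R = R0 + s = 40 + 1.0698 = 41.0698

θ=228.1°: 54.2381
θ=280.5°: 41.0698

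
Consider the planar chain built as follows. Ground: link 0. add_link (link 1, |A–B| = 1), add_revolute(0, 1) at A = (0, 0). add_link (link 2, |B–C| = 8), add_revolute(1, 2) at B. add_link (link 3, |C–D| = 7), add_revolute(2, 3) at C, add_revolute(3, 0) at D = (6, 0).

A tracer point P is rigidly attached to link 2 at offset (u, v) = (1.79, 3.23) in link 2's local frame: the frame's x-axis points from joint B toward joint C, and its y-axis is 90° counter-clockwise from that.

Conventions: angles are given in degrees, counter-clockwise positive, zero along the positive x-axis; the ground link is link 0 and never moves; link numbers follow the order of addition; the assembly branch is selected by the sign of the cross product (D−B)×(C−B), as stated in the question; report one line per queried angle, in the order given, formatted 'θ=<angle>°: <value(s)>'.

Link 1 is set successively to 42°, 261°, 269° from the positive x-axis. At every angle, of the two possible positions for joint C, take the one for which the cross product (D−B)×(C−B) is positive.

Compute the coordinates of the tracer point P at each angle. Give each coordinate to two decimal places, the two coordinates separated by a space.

A=(0,0), D=(6.00,0)
θ=42°: B = A + 1.00·(cos42°, sin42°) = (0.7431, 0.6691)
θ=42°: |BD| = 5.2993
θ=42°: circle(B,8.00) ∩ circle(D,7.00): a=4.0649, h=6.8903
θ=42°:   candidates: C₊=(5.6456,6.9910) cross=36.514; C₋=(3.9055,-6.6793) cross=-36.514
θ=42°:   branch + wants cross > 0 → take C=(5.6456,6.9910) (cross=36.514)
θ=42°: ex = (C−B)/|BC| = (0.6128,0.7902); ey = (-0.7902,0.6128)
θ=42°: P = B + 1.79·ex + 3.23·ey = (-0.7124,4.0630)
θ=261°: B = A + 1.00·(cos261°, sin261°) = (-0.1564, -0.9877)
θ=261°: |BD| = 6.2352
θ=261°: circle(B,8.00) ∩ circle(D,7.00): a=4.3204, h=6.7330
θ=261°:   candidates: C₊=(3.0429,6.3447) cross=41.982; C₋=(5.1760,-6.9513) cross=-41.982
θ=261°:   branch + wants cross > 0 → take C=(3.0429,6.3447) (cross=41.982)
θ=261°: ex = (C−B)/|BC| = (0.3999,0.9166); ey = (-0.9166,0.3999)
θ=261°: P = B + 1.79·ex + 3.23·ey = (-2.4010,1.9447)
θ=269°: B = A + 1.00·(cos269°, sin269°) = (-0.0175, -0.9998)
θ=269°: |BD| = 6.1000
θ=269°: circle(B,8.00) ∩ circle(D,7.00): a=4.2795, h=6.7591
θ=269°:   candidates: C₊=(3.0963,6.3693) cross=41.230; C₋=(5.3121,-6.9661) cross=-41.230
θ=269°:   branch + wants cross > 0 → take C=(3.0963,6.3693) (cross=41.230)
θ=269°: ex = (C−B)/|BC| = (0.3892,0.9211); ey = (-0.9211,0.3892)
θ=269°: P = B + 1.79·ex + 3.23·ey = (-2.2961,1.9062)

θ=42°: -0.71 4.06
θ=261°: -2.40 1.94
θ=269°: -2.30 1.91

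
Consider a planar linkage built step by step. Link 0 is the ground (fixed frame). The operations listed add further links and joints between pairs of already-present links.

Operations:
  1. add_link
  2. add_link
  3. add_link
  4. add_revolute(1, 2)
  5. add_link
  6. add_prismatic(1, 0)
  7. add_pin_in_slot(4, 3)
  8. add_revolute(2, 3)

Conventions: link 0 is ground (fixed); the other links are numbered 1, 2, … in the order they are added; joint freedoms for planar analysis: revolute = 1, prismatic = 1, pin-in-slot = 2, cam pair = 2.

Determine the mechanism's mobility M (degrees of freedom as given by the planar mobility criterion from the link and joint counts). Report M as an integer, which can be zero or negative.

link 0 = ground. State L|J1|J2 = 1|0|0
+link1  2|0|0
+link2  3|0|0
+link3  4|0|0
R(1,2) f=1→J1  4|1|0
+link4  5|1|0
P(1,0) f=1→J1  5|2|0
PS(4,3) f=2→J2  5|2|1
R(2,3) f=1→J1  5|3|1
M = 3(5−1)−2·3−1 = 12−6−1 = 5

M = 5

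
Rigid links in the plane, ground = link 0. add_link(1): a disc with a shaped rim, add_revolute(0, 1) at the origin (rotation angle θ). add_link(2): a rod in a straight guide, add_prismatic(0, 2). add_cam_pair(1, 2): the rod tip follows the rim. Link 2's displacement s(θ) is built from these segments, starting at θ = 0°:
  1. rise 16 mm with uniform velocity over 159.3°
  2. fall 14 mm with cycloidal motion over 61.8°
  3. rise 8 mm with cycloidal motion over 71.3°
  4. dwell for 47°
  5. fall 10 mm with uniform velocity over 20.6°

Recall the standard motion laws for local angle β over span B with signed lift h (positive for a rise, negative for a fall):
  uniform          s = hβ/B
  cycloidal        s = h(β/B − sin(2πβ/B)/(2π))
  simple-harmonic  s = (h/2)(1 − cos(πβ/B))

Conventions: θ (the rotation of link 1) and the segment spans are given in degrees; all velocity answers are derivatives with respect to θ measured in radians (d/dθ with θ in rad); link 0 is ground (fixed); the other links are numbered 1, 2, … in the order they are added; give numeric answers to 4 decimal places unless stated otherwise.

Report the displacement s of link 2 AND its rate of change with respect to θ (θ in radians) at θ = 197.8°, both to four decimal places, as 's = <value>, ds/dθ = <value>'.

segment 1 (0° to 159.3°, uniform, h = 16) is passed completely: s = 0.0000 + (16) = 16.0000
θ = 197.8° falls in segment 2 (159.3° to 221.1°, cycloidal, h = -14): β = 197.8 − 159.3 = 38.5°, B = 61.8°; Δs = -14·(0.6230 − sin(2π·0.6230)/(2π)) = -10.2771; s = 16.0000 − 10.2771 = 5.7229
velocity in seg [159.3°–221.1°] (cycloidal), θ in radians: β = 38.5° = 0.6720 rad, B = 61.8° = 1.0786 rad; ds/dθ = (h/B)(1 − cos(2πβ/B)) = ((-14)/1.0786)(1 − cos(2π·0.6230)) = -22.273504 mm/rad

s = 5.7229, ds/dθ = -22.2735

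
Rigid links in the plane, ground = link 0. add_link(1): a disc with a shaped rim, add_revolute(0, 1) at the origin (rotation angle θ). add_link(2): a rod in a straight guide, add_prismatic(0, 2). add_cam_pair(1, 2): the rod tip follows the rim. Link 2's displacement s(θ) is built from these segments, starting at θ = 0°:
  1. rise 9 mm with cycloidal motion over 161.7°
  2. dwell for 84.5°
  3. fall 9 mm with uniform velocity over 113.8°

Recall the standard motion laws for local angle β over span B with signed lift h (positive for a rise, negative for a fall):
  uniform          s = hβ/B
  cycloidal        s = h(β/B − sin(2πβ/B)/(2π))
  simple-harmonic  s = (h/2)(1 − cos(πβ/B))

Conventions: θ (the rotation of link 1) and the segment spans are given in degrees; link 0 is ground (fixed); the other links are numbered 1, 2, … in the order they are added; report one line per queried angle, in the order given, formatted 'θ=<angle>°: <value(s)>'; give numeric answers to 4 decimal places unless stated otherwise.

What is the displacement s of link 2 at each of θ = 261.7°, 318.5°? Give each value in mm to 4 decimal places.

segment 1 (0° to 161.7°, cycloidal, h = 9) is passed completely: s = 0.0000 + (9) = 9.0000
segment 2 (161.7° to 246.2°, dwell): s unchanged at 9.0000
θ = 261.7° falls in segment 3 (246.2° to 360°, uniform, h = -9): β = 261.7 − 246.2 = 15.5°, B = 113.8°; Δs = -9·15.5/113.8 = -1.2258; s = 9.0000 − 1.2258 = 7.7742
θ = 318.5° falls in segment 3 (246.2° to 360°, uniform, h = -9): β = 318.5 − 246.2 = 72.3°, B = 113.8°; Δs = -9·72.3/113.8 = -5.7179; s = 9.0000 − 5.7179 = 3.2821

θ=261.7°: 7.7742
θ=318.5°: 3.2821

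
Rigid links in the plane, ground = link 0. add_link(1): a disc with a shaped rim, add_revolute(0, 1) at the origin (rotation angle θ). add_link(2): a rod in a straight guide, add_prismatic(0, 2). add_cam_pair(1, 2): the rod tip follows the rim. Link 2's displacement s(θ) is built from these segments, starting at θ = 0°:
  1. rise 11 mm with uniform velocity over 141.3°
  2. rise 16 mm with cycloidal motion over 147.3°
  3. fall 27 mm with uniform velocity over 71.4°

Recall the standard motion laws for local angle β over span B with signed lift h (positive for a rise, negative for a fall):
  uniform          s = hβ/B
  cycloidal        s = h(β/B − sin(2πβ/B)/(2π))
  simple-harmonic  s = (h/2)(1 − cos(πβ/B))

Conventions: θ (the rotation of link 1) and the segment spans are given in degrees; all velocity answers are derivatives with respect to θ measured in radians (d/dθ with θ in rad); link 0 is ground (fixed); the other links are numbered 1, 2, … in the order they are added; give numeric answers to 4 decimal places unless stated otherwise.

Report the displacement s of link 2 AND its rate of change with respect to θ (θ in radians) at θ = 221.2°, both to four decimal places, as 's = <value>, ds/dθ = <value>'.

segment 1 (0° to 141.3°, uniform, h = 11) is passed completely: s = 0.0000 + (11) = 11.0000
θ = 221.2° falls in segment 2 (141.3° to 288.6°, cycloidal, h = 16): β = 221.2 − 141.3 = 79.9°, B = 147.3°; Δs = 16·(0.5424 − sin(2π·0.5424)/(2π)) = 9.3498; s = 11.0000 + 9.3498 = 20.3498
velocity in seg [141.3°–288.6°] (cycloidal), θ in radians: β = 79.9° = 1.3945 rad, B = 147.3° = 2.5709 rad; ds/dθ = (h/B)(1 − cos(2πβ/B)) = (16/2.5709)(1 − cos(2π·0.5424)) = 12.227286 mm/rad

s = 20.3498, ds/dθ = 12.2273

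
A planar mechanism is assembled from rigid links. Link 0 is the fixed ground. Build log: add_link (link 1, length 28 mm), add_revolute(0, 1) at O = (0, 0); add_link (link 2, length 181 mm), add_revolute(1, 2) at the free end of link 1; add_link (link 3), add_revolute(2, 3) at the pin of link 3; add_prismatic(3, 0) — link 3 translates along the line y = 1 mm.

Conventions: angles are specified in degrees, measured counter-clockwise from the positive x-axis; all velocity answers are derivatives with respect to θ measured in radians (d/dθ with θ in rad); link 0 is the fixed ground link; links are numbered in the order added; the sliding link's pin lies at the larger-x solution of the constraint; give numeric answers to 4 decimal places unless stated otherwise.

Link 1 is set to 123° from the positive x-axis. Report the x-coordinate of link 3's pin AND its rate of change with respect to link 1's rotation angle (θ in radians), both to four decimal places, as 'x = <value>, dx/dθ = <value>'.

geometry: r = 28 mm, L = 181 mm, e = 1 mm
crank pin P = (r cos θ, r sin θ) = (-15.249893, 23.482776)
h = r sin θ − e = 23.482776 − 1 = 22.482776
x = r cos θ + √(L² − h²) = -15.249893 + 179.598232 = 164.348339
dx/dθ = −r sin θ − h·r cos θ/√(L² − h²) (θ in radians; h = 22.482776) = -21.573737

x = 164.3483, dx/dθ = -21.5737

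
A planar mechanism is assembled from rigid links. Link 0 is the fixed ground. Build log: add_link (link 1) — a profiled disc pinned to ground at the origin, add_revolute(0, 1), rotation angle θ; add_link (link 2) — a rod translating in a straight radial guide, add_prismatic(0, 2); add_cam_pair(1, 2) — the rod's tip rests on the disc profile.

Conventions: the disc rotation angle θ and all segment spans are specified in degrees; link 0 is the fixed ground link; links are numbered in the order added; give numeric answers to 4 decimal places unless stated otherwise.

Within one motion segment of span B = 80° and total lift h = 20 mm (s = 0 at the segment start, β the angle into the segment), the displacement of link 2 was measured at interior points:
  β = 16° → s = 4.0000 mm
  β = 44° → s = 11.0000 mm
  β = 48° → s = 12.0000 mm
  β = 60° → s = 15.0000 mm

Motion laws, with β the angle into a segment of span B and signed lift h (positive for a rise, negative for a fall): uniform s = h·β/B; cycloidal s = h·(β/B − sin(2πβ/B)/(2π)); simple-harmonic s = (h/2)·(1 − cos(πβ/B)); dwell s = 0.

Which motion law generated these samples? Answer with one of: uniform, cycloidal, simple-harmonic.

candidates at β/B = r: uniform s = h·r (linear in β); cycloidal s = h·(r − sin(2πr)/(2π)); simple-harmonic s = (h/2)(1 − cos(πr))
β=16°: printed 4.0000 | uniform 4.0000, cycloidal 0.9727, simple-harmonic 1.9098
β=44°: printed 11.0000 | uniform 11.0000, cycloidal 11.9836, simple-harmonic 11.5643
β=48°: printed 12.0000 | uniform 12.0000, cycloidal 13.8710, simple-harmonic 13.0902
β=60°: printed 15.0000 | uniform 15.0000, cycloidal 18.1831, simple-harmonic 17.0711
only one law matches every sample → uniform

uniform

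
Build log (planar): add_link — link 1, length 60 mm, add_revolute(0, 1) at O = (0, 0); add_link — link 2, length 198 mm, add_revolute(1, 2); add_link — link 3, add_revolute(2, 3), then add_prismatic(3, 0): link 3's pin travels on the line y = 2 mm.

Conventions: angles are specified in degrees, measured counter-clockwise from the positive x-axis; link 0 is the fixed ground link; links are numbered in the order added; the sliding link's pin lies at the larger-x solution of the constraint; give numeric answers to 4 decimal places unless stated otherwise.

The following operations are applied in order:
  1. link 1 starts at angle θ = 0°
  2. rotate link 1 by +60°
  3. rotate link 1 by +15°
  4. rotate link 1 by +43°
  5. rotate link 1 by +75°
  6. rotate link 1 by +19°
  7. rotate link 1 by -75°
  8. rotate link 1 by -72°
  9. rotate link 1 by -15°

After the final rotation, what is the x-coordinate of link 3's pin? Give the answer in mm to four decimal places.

geometry: r = 60 mm, L = 198 mm, e = 2 mm; θ starts at 0°
rotate link 1 by +60°: θ ← 0° +60° = 60°
rotate link 1 by +15°: θ ← 60° +15° = 75°
rotate link 1 by +43°: θ ← 75° +43° = 118°
rotate link 1 by +75°: θ ← 118° +75° = 193°
rotate link 1 by +19°: θ ← 193° +19° = 212°
rotate link 1 by -75°: θ ← 212° -75° = 137°
rotate link 1 by -72°: θ ← 137° -72° = 65°
rotate link 1 by -15°: θ ← 65° -15° = 50°
crank pin P = (r cos θ, r sin θ) = (38.567257, 45.962667)
h = r sin θ − e = 45.962667 − 2 = 43.962667
x = r cos θ + √(L² − h²) = 38.567257 + 193.057722 = 231.624978

231.6250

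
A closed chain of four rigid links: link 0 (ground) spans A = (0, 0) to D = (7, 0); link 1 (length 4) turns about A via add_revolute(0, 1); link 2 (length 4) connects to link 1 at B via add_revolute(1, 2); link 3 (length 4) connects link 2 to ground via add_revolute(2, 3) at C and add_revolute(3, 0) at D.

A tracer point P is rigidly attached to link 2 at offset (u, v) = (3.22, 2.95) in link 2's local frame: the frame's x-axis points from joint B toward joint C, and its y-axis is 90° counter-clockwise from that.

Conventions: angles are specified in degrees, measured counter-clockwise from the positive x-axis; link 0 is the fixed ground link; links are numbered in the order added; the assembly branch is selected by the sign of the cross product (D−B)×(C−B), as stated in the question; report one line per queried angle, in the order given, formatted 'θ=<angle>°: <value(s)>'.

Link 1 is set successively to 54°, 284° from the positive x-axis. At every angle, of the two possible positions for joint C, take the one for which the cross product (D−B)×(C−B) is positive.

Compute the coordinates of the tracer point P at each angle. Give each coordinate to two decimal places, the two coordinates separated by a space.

A=(0,0), D=(7.00,0)
θ=54°: B = A + 4.00·(cos54°, sin54°) = (2.3511, 3.2361)
θ=54°: |BD| = 5.6643
θ=54°: circle(B,4.00) ∩ circle(D,4.00): a=2.8321, h=2.8247
θ=54°:   candidates: C₊=(6.2894,3.9364) cross=16.000; C₋=(3.0618,-0.7003) cross=-16.000
θ=54°:   branch + wants cross > 0 → take C=(6.2894,3.9364) (cross=16.000)
θ=54°: ex = (C−B)/|BC| = (0.9846,0.1751); ey = (-0.1751,0.9846)
θ=54°: P = B + 3.22·ex + 2.95·ey = (5.0049,6.7042)
θ=284°: B = A + 4.00·(cos284°, sin284°) = (0.9677, -3.8812)
θ=284°: |BD| = 7.1730
θ=284°: circle(B,4.00) ∩ circle(D,4.00): a=3.5865, h=1.7711
θ=284°:   candidates: C₊=(3.0255,-0.4511) cross=12.704; C₋=(4.9422,-3.4301) cross=-12.704
θ=284°:   branch + wants cross > 0 → take C=(3.0255,-0.4511) (cross=12.704)
θ=284°: ex = (C−B)/|BC| = (0.5145,0.8575); ey = (-0.8575,0.5145)
θ=284°: P = B + 3.22·ex + 2.95·ey = (0.0946,0.3977)

θ=54°: 5.00 6.70
θ=284°: 0.09 0.40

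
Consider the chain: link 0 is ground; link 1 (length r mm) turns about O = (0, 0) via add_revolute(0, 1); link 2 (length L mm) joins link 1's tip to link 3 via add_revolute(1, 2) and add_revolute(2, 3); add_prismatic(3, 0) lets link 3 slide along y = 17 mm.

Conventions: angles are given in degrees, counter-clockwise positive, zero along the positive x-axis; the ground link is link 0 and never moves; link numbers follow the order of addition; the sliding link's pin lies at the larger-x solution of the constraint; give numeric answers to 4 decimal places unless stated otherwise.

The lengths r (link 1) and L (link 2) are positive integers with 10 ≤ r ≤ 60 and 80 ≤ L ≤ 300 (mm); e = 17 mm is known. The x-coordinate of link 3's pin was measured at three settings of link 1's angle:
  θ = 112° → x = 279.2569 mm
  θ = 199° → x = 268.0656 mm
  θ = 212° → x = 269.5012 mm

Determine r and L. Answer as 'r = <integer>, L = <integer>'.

constraint per measurement: (x − r cos θ)² + (r sin θ − e)² = L²
subtracting the θ₁ and θ₂ equations cancels the r² and L² terms:
r = (x₁² − x₂²) / (2[(x₁cos θ₁ + e sin θ₁) − (x₂cos θ₂ + e sin θ₂)]) = 18.0000 → r = 18
L² = (x₁ − r cos θ₁)² + (r sin θ₁ − e)² = 81795.9928 → L = 286.0000 → L = 286
check at θ₃=212°: x = 269.5012 (printed 269.5012) ✓

r = 18, L = 286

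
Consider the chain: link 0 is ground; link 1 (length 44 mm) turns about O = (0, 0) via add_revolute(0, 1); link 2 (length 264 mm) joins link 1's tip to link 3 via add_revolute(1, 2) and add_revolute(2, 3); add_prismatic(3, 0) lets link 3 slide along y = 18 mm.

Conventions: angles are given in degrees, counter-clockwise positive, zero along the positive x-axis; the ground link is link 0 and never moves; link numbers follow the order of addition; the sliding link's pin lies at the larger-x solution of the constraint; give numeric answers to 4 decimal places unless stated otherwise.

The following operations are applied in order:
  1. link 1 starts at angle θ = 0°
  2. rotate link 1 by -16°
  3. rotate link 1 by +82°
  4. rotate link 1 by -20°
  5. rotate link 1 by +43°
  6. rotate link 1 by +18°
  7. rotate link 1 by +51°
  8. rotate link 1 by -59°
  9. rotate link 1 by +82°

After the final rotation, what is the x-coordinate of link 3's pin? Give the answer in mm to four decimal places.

geometry: r = 44 mm, L = 264 mm, e = 18 mm; θ starts at 0°
rotate link 1 by -16°: θ ← 0° -16° = -16°
rotate link 1 by +82°: θ ← -16° +82° = 66°
rotate link 1 by -20°: θ ← 66° -20° = 46°
rotate link 1 by +43°: θ ← 46° +43° = 89°
rotate link 1 by +18°: θ ← 89° +18° = 107°
rotate link 1 by +51°: θ ← 107° +51° = 158°
rotate link 1 by -59°: θ ← 158° -59° = 99°
rotate link 1 by +82°: θ ← 99° +82° = 181°
crank pin P = (r cos θ, r sin θ) = (-43.993299, -0.767906)
h = r sin θ − e = -0.767906 − 18 = -18.767906
x = r cos θ + √(L² − h²) = -43.993299 + 263.332045 = 219.338746

219.3387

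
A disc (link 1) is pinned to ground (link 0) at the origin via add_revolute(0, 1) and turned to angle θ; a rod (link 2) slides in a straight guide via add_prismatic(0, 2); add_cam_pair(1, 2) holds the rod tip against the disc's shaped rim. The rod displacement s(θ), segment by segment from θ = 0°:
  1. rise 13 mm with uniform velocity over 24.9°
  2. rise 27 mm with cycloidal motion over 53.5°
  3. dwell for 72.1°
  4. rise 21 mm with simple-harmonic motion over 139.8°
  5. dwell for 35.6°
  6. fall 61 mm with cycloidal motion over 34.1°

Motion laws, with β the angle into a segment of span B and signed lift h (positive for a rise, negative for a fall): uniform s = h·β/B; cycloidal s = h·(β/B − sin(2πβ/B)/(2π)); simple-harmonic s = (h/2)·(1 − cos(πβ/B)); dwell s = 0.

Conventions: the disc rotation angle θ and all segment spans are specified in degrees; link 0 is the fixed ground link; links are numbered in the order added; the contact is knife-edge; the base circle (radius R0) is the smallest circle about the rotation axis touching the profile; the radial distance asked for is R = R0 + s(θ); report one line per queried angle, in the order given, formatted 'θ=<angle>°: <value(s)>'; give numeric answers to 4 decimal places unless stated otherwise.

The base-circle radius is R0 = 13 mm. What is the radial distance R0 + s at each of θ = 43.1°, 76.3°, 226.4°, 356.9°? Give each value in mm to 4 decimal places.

segment 1 (0° to 24.9°, uniform, h = 13) is passed completely: s = 0.0000 + (13) = 13.0000
θ = 43.1° falls in segment 2 (24.9° to 78.4°, cycloidal, h = 27): β = 43.1 − 24.9 = 18.2°, B = 53.5°; Δs = 27·(0.3402 − sin(2π·0.3402)/(2π)) = 5.5595; s = 13.0000 + 5.5595 = 18.5595
θ = 76.3° falls in segment 2 (24.9° to 78.4°, cycloidal, h = 27): β = 76.3 − 24.9 = 51.4°, B = 53.5°; Δs = 27·(0.9607 − sin(2π·0.9607)/(2π)) = 26.9893; s = 13.0000 + 26.9893 = 39.9893
segment 2 (24.9° to 78.4°, cycloidal, h = 27) is passed completely: s = 13.0000 + (27) = 40.0000
segment 3 (78.4° to 150.5°, dwell): s unchanged at 40.0000
θ = 226.4° falls in segment 4 (150.5° to 290.3°, simple-harmonic, h = 21): β = 226.4 − 150.5 = 75.9°, B = 139.8°; Δs = 21/2·(1 − cos(π·0.5429)) = 11.9115; s = 40.0000 + 11.9115 = 51.9115
segment 4 (150.5° to 290.3°, simple-harmonic, h = 21) is passed completely: s = 40.0000 + (21) = 61.0000
segment 5 (290.3° to 325.9°, dwell): s unchanged at 61.0000
θ = 356.9° falls in segment 6 (325.9° to 360°, cycloidal, h = -61): β = 356.9 − 325.9 = 31°, B = 34.1°; Δs = -61·(0.9091 − sin(2π·0.9091)/(2π)) = -60.7033; s = 61.0000 − 60.7033 = 0.2967
θ=43.1°: R = R0 + s = 13 + 18.5595 = 31.5595
θ=76.3°: R = R0 + s = 13 + 39.9893 = 52.9893
θ=226.4°: R = R0 + s = 13 + 51.9115 = 64.9115
θ=356.9°: R = R0 + s = 13 + 0.2967 = 13.2967

θ=43.1°: 31.5595
θ=76.3°: 52.9893
θ=226.4°: 64.9115
θ=356.9°: 13.2967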